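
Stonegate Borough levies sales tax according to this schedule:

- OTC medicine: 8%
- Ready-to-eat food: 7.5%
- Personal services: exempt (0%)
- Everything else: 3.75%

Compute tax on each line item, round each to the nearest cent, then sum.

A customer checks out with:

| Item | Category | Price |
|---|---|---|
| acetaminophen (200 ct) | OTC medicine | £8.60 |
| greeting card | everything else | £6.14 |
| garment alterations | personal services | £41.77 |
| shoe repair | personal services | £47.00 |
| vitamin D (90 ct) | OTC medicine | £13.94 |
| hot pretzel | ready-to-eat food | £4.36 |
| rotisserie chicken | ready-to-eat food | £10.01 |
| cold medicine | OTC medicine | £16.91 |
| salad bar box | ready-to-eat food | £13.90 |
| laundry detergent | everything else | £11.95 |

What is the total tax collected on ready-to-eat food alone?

£2.12

Hot pretzel £4.36: ready-to-eat food → 7.5% → £0.33
Rotisserie chicken £10.01: ready-to-eat food → 7.5% → £0.75
Salad bar box £13.90: ready-to-eat food → 7.5% → £1.04
Tax on ready-to-eat food = £0.33 + £0.75 + £1.04 = £2.12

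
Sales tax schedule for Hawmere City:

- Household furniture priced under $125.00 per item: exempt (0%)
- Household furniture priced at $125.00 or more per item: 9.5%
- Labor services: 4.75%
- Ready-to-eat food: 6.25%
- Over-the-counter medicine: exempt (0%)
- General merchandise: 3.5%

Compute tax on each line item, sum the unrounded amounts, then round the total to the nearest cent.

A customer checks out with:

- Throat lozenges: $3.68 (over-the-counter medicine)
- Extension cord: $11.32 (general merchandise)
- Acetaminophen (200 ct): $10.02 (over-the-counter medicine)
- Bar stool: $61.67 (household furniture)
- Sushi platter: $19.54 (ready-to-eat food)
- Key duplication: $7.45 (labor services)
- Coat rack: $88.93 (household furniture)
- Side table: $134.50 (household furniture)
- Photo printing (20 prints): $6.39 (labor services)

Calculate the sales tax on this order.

Throat lozenges $3.68: over-the-counter medicine → 0% → $0.00
Extension cord $11.32: general merchandise → 3.5% → $0.3962
Acetaminophen (200 ct) $10.02: over-the-counter medicine → 0% → $0.00
Bar stool $61.67: household furniture, under $125.00 → 0% → $0.00
Sushi platter $19.54: ready-to-eat food → 6.25% → $1.22125
Key duplication $7.45: labor services → 4.75% → $0.353875
Coat rack $88.93: household furniture, under $125.00 → 0% → $0.00
Side table $134.50: household furniture, $125.00 or more → 9.5% → $12.7775
Photo printing (20 prints) $6.39: labor services → 4.75% → $0.303525
Unrounded tax sum = $15.05235 → $15.05

$15.05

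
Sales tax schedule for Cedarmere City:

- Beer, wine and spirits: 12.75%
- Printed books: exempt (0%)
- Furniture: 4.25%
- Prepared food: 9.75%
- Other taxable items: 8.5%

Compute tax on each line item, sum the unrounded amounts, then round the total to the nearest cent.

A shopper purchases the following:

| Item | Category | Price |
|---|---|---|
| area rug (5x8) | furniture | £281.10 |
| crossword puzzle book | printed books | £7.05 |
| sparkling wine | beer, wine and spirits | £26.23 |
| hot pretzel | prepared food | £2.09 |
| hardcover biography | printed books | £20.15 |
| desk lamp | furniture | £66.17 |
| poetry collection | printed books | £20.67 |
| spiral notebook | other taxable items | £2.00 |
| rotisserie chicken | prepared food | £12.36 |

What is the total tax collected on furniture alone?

£14.76

Area rug (5x8) £281.10: furniture → 4.25% → £11.94675
Desk lamp £66.17: furniture → 4.25% → £2.812225
Tax on furniture: unrounded sum = £14.758975 → £14.76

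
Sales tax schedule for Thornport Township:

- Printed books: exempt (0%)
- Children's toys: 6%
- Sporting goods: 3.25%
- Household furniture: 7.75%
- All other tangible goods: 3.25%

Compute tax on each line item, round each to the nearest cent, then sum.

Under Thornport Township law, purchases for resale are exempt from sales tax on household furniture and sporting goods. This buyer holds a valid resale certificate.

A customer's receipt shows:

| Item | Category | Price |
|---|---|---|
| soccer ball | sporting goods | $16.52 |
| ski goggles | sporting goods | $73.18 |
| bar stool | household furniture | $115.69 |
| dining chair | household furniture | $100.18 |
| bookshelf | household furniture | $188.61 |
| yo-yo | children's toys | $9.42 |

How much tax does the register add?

$0.57

Soccer ball $16.52: sporting goods, buyer-exempt → 0% → $0.00
Ski goggles $73.18: sporting goods, buyer-exempt → 0% → $0.00
Bar stool $115.69: household furniture, buyer-exempt → 0% → $0.00
Dining chair $100.18: household furniture, buyer-exempt → 0% → $0.00
Bookshelf $188.61: household furniture, buyer-exempt → 0% → $0.00
Yo-yo $9.42: children's toys → 6% → $0.57
Total tax = $0.57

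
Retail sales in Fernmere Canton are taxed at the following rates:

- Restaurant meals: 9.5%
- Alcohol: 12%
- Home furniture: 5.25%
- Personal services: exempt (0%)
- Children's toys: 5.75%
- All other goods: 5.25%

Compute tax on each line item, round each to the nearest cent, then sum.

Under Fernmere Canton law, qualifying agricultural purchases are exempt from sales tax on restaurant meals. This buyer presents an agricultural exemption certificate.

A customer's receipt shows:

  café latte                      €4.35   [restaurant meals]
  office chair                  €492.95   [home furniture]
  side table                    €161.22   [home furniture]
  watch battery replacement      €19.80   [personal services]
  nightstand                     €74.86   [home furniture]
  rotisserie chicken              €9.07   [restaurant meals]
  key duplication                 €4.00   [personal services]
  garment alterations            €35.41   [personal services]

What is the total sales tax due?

Café latte €4.35: restaurant meals, buyer-exempt → 0% → €0.00
Office chair €492.95: home furniture → 5.25% → €25.88
Side table €161.22: home furniture → 5.25% → €8.46
Watch battery replacement €19.80: personal services → 0% → €0.00
Nightstand €74.86: home furniture → 5.25% → €3.93
Rotisserie chicken €9.07: restaurant meals, buyer-exempt → 0% → €0.00
Key duplication €4.00: personal services → 0% → €0.00
Garment alterations €35.41: personal services → 0% → €0.00
Total tax = €25.88 + €8.46 + €3.93 = €38.27

€38.27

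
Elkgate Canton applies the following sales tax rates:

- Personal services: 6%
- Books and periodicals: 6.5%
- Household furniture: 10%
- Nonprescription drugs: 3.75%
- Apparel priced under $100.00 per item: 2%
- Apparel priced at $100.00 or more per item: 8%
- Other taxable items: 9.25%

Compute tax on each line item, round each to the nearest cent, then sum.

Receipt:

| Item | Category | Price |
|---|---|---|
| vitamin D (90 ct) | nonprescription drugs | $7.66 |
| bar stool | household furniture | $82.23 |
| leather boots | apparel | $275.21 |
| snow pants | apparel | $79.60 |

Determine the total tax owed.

$32.12

Vitamin D (90 ct) $7.66: nonprescription drugs → 3.75% → $0.29
Bar stool $82.23: household furniture → 10% → $8.22
Leather boots $275.21: apparel, $100.00 or more → 8% → $22.02
Snow pants $79.60: apparel, under $100.00 → 2% → $1.59
Total tax = $0.29 + $8.22 + $22.02 + $1.59 = $32.12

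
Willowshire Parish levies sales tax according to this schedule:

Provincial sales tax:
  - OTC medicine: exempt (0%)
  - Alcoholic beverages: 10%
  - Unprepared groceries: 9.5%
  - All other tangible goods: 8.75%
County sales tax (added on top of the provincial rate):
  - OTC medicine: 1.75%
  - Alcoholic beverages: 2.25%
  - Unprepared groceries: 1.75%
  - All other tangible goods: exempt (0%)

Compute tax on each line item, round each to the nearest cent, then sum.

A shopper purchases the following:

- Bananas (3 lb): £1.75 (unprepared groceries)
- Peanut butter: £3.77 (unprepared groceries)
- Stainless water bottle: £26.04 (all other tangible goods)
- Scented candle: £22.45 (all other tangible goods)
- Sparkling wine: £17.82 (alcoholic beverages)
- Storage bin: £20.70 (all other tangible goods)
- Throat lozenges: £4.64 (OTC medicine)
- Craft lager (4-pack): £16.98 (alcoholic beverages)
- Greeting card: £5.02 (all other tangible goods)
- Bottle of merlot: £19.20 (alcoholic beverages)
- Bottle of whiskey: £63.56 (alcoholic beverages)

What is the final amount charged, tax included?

£223.52

Bananas (3 lb) £1.75: unprepared groceries → 9.5% + 1.75% county = 11.25% → £0.20
Peanut butter £3.77: unprepared groceries → 9.5% + 1.75% county = 11.25% → £0.42
Stainless water bottle £26.04: all other tangible goods → 8.75% + 0% county = 8.75% → £2.28
Scented candle £22.45: all other tangible goods → 8.75% + 0% county = 8.75% → £1.96
Sparkling wine £17.82: alcoholic beverages → 10% + 2.25% county = 12.25% → £2.18
Storage bin £20.70: all other tangible goods → 8.75% + 0% county = 8.75% → £1.81
Throat lozenges £4.64: OTC medicine → 0% + 1.75% county = 1.75% → £0.08
Craft lager (4-pack) £16.98: alcoholic beverages → 10% + 2.25% county = 12.25% → £2.08
Greeting card £5.02: all other tangible goods → 8.75% + 0% county = 8.75% → £0.44
Bottle of merlot £19.20: alcoholic beverages → 10% + 2.25% county = 12.25% → £2.35
Bottle of whiskey £63.56: alcoholic beverages → 10% + 2.25% county = 12.25% → £7.79
Subtotal = £201.93; tax = £21.59; total due = £223.52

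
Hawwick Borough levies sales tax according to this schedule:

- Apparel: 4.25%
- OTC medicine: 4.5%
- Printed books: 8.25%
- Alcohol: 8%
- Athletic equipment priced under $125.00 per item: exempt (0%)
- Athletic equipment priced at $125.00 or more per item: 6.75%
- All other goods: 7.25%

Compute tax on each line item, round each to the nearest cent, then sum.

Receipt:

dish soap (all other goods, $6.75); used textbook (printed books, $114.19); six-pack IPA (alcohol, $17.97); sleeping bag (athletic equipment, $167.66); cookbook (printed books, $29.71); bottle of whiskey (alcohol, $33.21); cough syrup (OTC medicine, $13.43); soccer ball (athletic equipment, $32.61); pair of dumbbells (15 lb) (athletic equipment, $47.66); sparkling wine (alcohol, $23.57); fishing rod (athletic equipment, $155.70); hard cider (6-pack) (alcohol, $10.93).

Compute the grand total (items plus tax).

Dish soap $6.75: all other goods → 7.25% → $0.49
Used textbook $114.19: printed books → 8.25% → $9.42
Six-pack IPA $17.97: alcohol → 8% → $1.44
Sleeping bag $167.66: athletic equipment, $125.00 or more → 6.75% → $11.32
Cookbook $29.71: printed books → 8.25% → $2.45
Bottle of whiskey $33.21: alcohol → 8% → $2.66
Cough syrup $13.43: OTC medicine → 4.5% → $0.60
Soccer ball $32.61: athletic equipment, under $125.00 → 0% → $0.00
Pair of dumbbells (15 lb) $47.66: athletic equipment, under $125.00 → 0% → $0.00
Sparkling wine $23.57: alcohol → 8% → $1.89
Fishing rod $155.70: athletic equipment, $125.00 or more → 6.75% → $10.51
Hard cider (6-pack) $10.93: alcohol → 8% → $0.87
Subtotal = $653.39; tax = $41.65; total due = $695.04

$695.04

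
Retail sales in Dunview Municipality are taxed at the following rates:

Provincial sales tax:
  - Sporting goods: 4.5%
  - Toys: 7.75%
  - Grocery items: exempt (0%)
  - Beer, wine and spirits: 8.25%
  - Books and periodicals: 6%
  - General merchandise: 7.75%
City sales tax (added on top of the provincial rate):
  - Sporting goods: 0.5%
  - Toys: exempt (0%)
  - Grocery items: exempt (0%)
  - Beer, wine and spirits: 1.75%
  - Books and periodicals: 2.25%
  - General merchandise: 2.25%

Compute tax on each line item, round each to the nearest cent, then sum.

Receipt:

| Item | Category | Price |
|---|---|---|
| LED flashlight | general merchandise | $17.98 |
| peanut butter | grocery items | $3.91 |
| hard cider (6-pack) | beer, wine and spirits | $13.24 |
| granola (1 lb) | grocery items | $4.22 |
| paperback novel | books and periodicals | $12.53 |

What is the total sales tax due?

$4.15

LED flashlight $17.98: general merchandise → 7.75% + 2.25% city = 10% → $1.80
Peanut butter $3.91: grocery items → 0% + 0% city = 0% → $0.00
Hard cider (6-pack) $13.24: beer, wine and spirits → 8.25% + 1.75% city = 10% → $1.32
Granola (1 lb) $4.22: grocery items → 0% + 0% city = 0% → $0.00
Paperback novel $12.53: books and periodicals → 6% + 2.25% city = 8.25% → $1.03
Total tax = $1.80 + $1.32 + $1.03 = $4.15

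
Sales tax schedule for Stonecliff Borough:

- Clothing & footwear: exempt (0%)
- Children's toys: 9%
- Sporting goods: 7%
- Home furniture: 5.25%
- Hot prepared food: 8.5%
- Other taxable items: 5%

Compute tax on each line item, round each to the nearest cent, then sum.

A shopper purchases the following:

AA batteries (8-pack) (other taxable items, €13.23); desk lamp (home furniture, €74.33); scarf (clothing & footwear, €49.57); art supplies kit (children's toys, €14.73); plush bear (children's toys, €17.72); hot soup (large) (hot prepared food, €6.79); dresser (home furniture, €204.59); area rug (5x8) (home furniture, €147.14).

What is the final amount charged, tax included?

€554.62

AA batteries (8-pack) €13.23: other taxable items → 5% → €0.66
Desk lamp €74.33: home furniture → 5.25% → €3.90
Scarf €49.57: clothing & footwear → 0% → €0.00
Art supplies kit €14.73: children's toys → 9% → €1.33
Plush bear €17.72: children's toys → 9% → €1.59
Hot soup (large) €6.79: hot prepared food → 8.5% → €0.58
Dresser €204.59: home furniture → 5.25% → €10.74
Area rug (5x8) €147.14: home furniture → 5.25% → €7.72
Subtotal = €528.10; tax = €26.52; total due = €554.62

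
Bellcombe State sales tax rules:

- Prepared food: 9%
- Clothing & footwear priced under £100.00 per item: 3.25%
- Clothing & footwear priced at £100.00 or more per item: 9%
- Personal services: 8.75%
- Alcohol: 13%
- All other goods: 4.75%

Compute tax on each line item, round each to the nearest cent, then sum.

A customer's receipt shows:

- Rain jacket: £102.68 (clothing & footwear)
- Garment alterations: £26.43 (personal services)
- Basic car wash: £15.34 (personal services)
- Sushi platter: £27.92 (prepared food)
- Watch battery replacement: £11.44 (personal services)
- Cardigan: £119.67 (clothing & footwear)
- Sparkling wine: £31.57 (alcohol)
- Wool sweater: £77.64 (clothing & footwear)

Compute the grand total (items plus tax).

£446.48

Rain jacket £102.68: clothing & footwear, £100.00 or more → 9% → £9.24
Garment alterations £26.43: personal services → 8.75% → £2.31
Basic car wash £15.34: personal services → 8.75% → £1.34
Sushi platter £27.92: prepared food → 9% → £2.51
Watch battery replacement £11.44: personal services → 8.75% → £1.00
Cardigan £119.67: clothing & footwear, £100.00 or more → 9% → £10.77
Sparkling wine £31.57: alcohol → 13% → £4.10
Wool sweater £77.64: clothing & footwear, under £100.00 → 3.25% → £2.52
Subtotal = £412.69; tax = £33.79; total due = £446.48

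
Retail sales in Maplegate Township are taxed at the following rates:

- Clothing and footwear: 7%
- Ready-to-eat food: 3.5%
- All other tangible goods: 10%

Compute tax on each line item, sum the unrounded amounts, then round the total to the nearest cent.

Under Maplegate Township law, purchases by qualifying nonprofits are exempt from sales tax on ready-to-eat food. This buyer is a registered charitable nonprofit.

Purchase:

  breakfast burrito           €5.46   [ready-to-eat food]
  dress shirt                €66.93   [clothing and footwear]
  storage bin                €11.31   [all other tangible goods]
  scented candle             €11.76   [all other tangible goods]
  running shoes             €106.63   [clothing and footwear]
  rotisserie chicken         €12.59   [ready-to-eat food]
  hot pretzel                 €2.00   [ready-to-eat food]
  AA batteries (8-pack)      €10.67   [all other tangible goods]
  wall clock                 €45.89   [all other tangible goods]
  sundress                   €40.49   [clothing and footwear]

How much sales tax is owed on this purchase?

€22.95

Breakfast burrito €5.46: ready-to-eat food, buyer-exempt → 0% → €0.00
Dress shirt €66.93: clothing and footwear → 7% → €4.6851
Storage bin €11.31: all other tangible goods → 10% → €1.131
Scented candle €11.76: all other tangible goods → 10% → €1.176
Running shoes €106.63: clothing and footwear → 7% → €7.4641
Rotisserie chicken €12.59: ready-to-eat food, buyer-exempt → 0% → €0.00
Hot pretzel €2.00: ready-to-eat food, buyer-exempt → 0% → €0.00
AA batteries (8-pack) €10.67: all other tangible goods → 10% → €1.067
Wall clock €45.89: all other tangible goods → 10% → €4.589
Sundress €40.49: clothing and footwear → 7% → €2.8343
Unrounded tax sum = €22.9465 → €22.95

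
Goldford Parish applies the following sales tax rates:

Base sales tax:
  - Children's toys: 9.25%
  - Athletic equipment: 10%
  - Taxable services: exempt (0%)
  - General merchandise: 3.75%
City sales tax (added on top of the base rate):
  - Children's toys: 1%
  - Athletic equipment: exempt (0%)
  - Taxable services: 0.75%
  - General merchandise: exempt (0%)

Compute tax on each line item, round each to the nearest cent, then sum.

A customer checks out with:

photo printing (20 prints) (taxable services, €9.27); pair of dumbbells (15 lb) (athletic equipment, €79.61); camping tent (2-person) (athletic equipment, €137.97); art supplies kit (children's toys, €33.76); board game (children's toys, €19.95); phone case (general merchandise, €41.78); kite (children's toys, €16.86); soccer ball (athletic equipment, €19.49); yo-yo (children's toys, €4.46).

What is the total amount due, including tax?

Photo printing (20 prints) €9.27: taxable services → 0% + 0.75% city = 0.75% → €0.07
Pair of dumbbells (15 lb) €79.61: athletic equipment → 10% + 0% city = 10% → €7.96
Camping tent (2-person) €137.97: athletic equipment → 10% + 0% city = 10% → €13.80
Art supplies kit €33.76: children's toys → 9.25% + 1% city = 10.25% → €3.46
Board game €19.95: children's toys → 9.25% + 1% city = 10.25% → €2.04
Phone case €41.78: general merchandise → 3.75% + 0% city = 3.75% → €1.57
Kite €16.86: children's toys → 9.25% + 1% city = 10.25% → €1.73
Soccer ball €19.49: athletic equipment → 10% + 0% city = 10% → €1.95
Yo-yo €4.46: children's toys → 9.25% + 1% city = 10.25% → €0.46
Subtotal = €363.15; tax = €33.04; total due = €396.19

€396.19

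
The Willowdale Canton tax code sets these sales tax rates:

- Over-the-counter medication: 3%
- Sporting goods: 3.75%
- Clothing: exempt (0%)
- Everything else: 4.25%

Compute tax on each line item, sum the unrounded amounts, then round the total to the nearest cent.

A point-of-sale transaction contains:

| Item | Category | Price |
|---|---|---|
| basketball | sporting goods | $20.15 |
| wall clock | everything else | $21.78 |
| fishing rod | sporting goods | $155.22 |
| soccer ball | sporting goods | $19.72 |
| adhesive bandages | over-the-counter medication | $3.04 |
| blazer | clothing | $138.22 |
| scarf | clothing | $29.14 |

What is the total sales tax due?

Basketball $20.15: sporting goods → 3.75% → $0.755625
Wall clock $21.78: everything else → 4.25% → $0.92565
Fishing rod $155.22: sporting goods → 3.75% → $5.82075
Soccer ball $19.72: sporting goods → 3.75% → $0.7395
Adhesive bandages $3.04: over-the-counter medication → 3% → $0.0912
Blazer $138.22: clothing → 0% → $0.00
Scarf $29.14: clothing → 0% → $0.00
Unrounded tax sum = $8.332725 → $8.33

$8.33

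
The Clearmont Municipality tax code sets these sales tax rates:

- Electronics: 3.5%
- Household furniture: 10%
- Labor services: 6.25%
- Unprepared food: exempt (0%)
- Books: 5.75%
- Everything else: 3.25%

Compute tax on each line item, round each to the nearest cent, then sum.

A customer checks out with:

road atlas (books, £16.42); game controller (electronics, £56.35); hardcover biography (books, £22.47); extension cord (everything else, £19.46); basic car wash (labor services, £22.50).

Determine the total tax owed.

£6.24

Road atlas £16.42: books → 5.75% → £0.94
Game controller £56.35: electronics → 3.5% → £1.97
Hardcover biography £22.47: books → 5.75% → £1.29
Extension cord £19.46: everything else → 3.25% → £0.63
Basic car wash £22.50: labor services → 6.25% → £1.41
Total tax = £0.94 + £1.97 + £1.29 + £0.63 + £1.41 = £6.24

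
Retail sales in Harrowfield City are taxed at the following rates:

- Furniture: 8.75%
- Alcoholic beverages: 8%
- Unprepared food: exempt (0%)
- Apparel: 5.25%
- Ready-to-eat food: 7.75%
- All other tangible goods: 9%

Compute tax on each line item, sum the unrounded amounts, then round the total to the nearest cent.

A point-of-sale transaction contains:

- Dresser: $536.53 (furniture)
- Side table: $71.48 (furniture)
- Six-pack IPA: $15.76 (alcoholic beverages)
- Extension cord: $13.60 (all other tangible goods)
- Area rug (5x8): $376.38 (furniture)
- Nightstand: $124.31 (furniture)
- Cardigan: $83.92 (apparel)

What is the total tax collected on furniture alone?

$97.01

Dresser $536.53: furniture → 8.75% → $46.946375
Side table $71.48: furniture → 8.75% → $6.2545
Area rug (5x8) $376.38: furniture → 8.75% → $32.93325
Nightstand $124.31: furniture → 8.75% → $10.877125
Tax on furniture: unrounded sum = $97.01125 → $97.01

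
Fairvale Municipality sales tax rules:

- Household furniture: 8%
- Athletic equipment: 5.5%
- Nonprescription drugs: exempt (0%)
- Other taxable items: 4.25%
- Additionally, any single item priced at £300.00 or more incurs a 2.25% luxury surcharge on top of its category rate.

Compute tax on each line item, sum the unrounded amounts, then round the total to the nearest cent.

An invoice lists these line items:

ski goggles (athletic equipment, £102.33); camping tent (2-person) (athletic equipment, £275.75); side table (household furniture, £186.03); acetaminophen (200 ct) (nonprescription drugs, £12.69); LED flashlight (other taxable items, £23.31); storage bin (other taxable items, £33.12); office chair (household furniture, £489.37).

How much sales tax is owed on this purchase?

£88.24

Ski goggles £102.33: athletic equipment → 5.5% → £5.62815
Camping tent (2-person) £275.75: athletic equipment → 5.5% → £15.16625
Side table £186.03: household furniture → 8% → £14.8824
Acetaminophen (200 ct) £12.69: nonprescription drugs → 0% → £0.00
LED flashlight £23.31: other taxable items → 4.25% → £0.990675
Storage bin £33.12: other taxable items → 4.25% → £1.4076
Office chair £489.37: household furniture → 8% + 2.25% surcharge = 10.25% → £50.160425
Unrounded tax sum = £88.2355 → £88.24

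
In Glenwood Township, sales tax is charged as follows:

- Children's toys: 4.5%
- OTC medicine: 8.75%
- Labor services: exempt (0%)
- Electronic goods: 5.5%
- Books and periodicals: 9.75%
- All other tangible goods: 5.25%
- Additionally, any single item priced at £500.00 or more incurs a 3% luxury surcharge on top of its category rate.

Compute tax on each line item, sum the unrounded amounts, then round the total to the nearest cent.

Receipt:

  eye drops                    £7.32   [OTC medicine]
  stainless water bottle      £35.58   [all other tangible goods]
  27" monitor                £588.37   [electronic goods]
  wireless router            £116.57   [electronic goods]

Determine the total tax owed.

£58.93

Eye drops £7.32: OTC medicine → 8.75% → £0.6405
Stainless water bottle £35.58: all other tangible goods → 5.25% → £1.86795
27" monitor £588.37: electronic goods → 5.5% + 3% surcharge = 8.5% → £50.01145
Wireless router £116.57: electronic goods → 5.5% → £6.41135
Unrounded tax sum = £58.93125 → £58.93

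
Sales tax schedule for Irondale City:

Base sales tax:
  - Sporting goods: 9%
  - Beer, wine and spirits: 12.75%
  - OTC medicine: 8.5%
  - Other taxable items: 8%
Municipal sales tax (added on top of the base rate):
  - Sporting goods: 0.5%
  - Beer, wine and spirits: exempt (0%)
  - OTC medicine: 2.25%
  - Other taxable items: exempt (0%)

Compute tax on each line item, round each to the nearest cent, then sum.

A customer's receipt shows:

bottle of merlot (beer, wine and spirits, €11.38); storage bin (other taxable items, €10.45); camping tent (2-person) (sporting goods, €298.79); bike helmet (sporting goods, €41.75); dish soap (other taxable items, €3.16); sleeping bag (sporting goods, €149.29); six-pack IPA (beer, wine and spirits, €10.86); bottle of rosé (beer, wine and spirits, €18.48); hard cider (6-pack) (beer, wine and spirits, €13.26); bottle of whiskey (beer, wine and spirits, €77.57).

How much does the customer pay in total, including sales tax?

Bottle of merlot €11.38: beer, wine and spirits → 12.75% + 0% municipal = 12.75% → €1.45
Storage bin €10.45: other taxable items → 8% + 0% municipal = 8% → €0.84
Camping tent (2-person) €298.79: sporting goods → 9% + 0.5% municipal = 9.5% → €28.39
Bike helmet €41.75: sporting goods → 9% + 0.5% municipal = 9.5% → €3.97
Dish soap €3.16: other taxable items → 8% + 0% municipal = 8% → €0.25
Sleeping bag €149.29: sporting goods → 9% + 0.5% municipal = 9.5% → €14.18
Six-pack IPA €10.86: beer, wine and spirits → 12.75% + 0% municipal = 12.75% → €1.38
Bottle of rosé €18.48: beer, wine and spirits → 12.75% + 0% municipal = 12.75% → €2.36
Hard cider (6-pack) €13.26: beer, wine and spirits → 12.75% + 0% municipal = 12.75% → €1.69
Bottle of whiskey €77.57: beer, wine and spirits → 12.75% + 0% municipal = 12.75% → €9.89
Subtotal = €634.99; tax = €64.40; total due = €699.39

€699.39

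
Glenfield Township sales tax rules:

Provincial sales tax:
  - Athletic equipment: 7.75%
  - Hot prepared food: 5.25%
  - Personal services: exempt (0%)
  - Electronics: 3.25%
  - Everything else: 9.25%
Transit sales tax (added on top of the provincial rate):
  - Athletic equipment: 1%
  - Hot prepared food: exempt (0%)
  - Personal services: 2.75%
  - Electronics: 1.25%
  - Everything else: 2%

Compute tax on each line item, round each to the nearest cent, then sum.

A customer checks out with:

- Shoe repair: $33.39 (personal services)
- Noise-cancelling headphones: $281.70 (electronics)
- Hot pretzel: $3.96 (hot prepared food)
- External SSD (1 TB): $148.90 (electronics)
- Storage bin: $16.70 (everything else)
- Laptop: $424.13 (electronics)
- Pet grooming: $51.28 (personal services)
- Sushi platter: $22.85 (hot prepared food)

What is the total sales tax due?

$44.09

Shoe repair $33.39: personal services → 0% + 2.75% transit = 2.75% → $0.92
Noise-cancelling headphones $281.70: electronics → 3.25% + 1.25% transit = 4.5% → $12.68
Hot pretzel $3.96: hot prepared food → 5.25% + 0% transit = 5.25% → $0.21
External SSD (1 TB) $148.90: electronics → 3.25% + 1.25% transit = 4.5% → $6.70
Storage bin $16.70: everything else → 9.25% + 2% transit = 11.25% → $1.88
Laptop $424.13: electronics → 3.25% + 1.25% transit = 4.5% → $19.09
Pet grooming $51.28: personal services → 0% + 2.75% transit = 2.75% → $1.41
Sushi platter $22.85: hot prepared food → 5.25% + 0% transit = 5.25% → $1.20
Total tax = $0.92 + $12.68 + $0.21 + $6.70 + $1.88 + $19.09 + $1.41 + $1.20 = $44.09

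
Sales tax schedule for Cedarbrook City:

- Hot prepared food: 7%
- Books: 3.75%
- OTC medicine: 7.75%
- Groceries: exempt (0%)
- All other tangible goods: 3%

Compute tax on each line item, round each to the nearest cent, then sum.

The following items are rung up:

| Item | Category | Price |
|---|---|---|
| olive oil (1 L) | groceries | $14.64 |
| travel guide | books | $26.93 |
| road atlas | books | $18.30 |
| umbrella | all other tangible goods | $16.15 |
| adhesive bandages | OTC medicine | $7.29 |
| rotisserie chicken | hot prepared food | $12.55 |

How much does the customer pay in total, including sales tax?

$99.48

Olive oil (1 L) $14.64: groceries → 0% → $0.00
Travel guide $26.93: books → 3.75% → $1.01
Road atlas $18.30: books → 3.75% → $0.69
Umbrella $16.15: all other tangible goods → 3% → $0.48
Adhesive bandages $7.29: OTC medicine → 7.75% → $0.56
Rotisserie chicken $12.55: hot prepared food → 7% → $0.88
Subtotal = $95.86; tax = $3.62; total due = $99.48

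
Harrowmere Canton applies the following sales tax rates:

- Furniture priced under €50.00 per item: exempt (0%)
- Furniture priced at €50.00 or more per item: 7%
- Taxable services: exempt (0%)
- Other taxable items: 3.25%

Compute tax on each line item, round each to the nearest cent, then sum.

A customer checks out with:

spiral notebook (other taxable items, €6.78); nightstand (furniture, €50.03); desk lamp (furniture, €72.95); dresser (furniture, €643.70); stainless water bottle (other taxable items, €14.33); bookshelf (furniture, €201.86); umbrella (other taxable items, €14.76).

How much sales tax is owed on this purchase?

Spiral notebook €6.78: other taxable items → 3.25% → €0.22
Nightstand €50.03: furniture, €50.00 or more → 7% → €3.50
Desk lamp €72.95: furniture, €50.00 or more → 7% → €5.11
Dresser €643.70: furniture, €50.00 or more → 7% → €45.06
Stainless water bottle €14.33: other taxable items → 3.25% → €0.47
Bookshelf €201.86: furniture, €50.00 or more → 7% → €14.13
Umbrella €14.76: other taxable items → 3.25% → €0.48
Total tax = €0.22 + €3.50 + €5.11 + €45.06 + €0.47 + €14.13 + €0.48 = €68.97

€68.97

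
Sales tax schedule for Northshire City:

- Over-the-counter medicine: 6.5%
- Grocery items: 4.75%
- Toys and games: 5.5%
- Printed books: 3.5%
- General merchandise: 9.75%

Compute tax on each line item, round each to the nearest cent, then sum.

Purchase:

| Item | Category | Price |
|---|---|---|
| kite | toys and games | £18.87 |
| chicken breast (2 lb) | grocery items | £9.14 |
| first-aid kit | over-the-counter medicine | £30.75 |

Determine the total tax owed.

£3.47

Kite £18.87: toys and games → 5.5% → £1.04
Chicken breast (2 lb) £9.14: grocery items → 4.75% → £0.43
First-aid kit £30.75: over-the-counter medicine → 6.5% → £2.00
Total tax = £1.04 + £0.43 + £2.00 = £3.47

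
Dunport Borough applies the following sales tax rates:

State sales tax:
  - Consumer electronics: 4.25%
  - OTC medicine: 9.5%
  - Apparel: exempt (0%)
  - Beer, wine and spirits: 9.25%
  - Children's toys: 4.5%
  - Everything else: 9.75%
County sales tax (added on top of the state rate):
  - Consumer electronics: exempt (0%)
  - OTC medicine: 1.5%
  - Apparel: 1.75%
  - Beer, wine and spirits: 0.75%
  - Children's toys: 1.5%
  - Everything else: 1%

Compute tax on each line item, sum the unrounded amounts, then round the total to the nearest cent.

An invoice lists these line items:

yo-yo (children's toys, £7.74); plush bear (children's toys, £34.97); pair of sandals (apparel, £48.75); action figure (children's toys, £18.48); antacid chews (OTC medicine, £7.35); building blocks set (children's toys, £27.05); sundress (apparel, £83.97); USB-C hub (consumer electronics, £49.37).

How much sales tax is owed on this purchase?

£10.52

Yo-yo £7.74: children's toys → 4.5% + 1.5% county = 6% → £0.4644
Plush bear £34.97: children's toys → 4.5% + 1.5% county = 6% → £2.0982
Pair of sandals £48.75: apparel → 0% + 1.75% county = 1.75% → £0.853125
Action figure £18.48: children's toys → 4.5% + 1.5% county = 6% → £1.1088
Antacid chews £7.35: OTC medicine → 9.5% + 1.5% county = 11% → £0.8085
Building blocks set £27.05: children's toys → 4.5% + 1.5% county = 6% → £1.623
Sundress £83.97: apparel → 0% + 1.75% county = 1.75% → £1.469475
USB-C hub £49.37: consumer electronics → 4.25% + 0% county = 4.25% → £2.098225
Unrounded tax sum = £10.523725 → £10.52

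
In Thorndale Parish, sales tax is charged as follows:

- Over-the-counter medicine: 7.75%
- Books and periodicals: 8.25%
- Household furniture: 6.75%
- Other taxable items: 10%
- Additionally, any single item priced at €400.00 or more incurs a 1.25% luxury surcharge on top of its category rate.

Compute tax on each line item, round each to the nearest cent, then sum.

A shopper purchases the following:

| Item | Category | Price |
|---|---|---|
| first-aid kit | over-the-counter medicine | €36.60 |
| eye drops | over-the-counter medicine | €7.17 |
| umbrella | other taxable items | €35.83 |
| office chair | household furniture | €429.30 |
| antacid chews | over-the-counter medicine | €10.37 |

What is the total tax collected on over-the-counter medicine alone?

€4.20

First-aid kit €36.60: over-the-counter medicine → 7.75% → €2.84
Eye drops €7.17: over-the-counter medicine → 7.75% → €0.56
Antacid chews €10.37: over-the-counter medicine → 7.75% → €0.80
Tax on over-the-counter medicine = €2.84 + €0.56 + €0.80 = €4.20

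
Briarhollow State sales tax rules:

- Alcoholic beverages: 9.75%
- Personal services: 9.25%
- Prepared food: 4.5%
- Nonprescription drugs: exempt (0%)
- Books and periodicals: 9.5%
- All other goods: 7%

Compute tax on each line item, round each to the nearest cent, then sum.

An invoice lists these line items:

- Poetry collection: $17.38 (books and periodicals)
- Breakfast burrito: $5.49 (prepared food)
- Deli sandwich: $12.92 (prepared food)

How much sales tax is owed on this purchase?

Poetry collection $17.38: books and periodicals → 9.5% → $1.65
Breakfast burrito $5.49: prepared food → 4.5% → $0.25
Deli sandwich $12.92: prepared food → 4.5% → $0.58
Total tax = $1.65 + $0.25 + $0.58 = $2.48

$2.48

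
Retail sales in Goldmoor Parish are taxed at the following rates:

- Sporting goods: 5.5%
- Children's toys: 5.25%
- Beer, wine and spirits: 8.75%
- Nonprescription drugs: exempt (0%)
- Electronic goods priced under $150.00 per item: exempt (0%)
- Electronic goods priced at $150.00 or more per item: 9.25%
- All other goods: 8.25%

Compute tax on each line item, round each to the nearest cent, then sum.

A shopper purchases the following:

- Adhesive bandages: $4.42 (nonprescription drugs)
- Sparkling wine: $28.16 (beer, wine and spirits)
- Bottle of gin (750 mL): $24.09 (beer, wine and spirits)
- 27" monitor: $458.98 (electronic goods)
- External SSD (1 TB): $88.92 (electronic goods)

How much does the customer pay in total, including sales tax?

$651.60

Adhesive bandages $4.42: nonprescription drugs → 0% → $0.00
Sparkling wine $28.16: beer, wine and spirits → 8.75% → $2.46
Bottle of gin (750 mL) $24.09: beer, wine and spirits → 8.75% → $2.11
27" monitor $458.98: electronic goods, $150.00 or more → 9.25% → $42.46
External SSD (1 TB) $88.92: electronic goods, under $150.00 → 0% → $0.00
Subtotal = $604.57; tax = $47.03; total due = $651.60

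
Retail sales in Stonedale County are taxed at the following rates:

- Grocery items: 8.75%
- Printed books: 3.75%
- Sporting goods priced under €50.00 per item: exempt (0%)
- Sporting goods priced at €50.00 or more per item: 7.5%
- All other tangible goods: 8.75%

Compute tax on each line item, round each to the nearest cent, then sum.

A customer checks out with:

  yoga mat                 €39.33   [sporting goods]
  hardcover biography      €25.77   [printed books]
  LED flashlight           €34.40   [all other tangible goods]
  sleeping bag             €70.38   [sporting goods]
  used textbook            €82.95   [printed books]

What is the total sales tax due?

Yoga mat €39.33: sporting goods, under €50.00 → 0% → €0.00
Hardcover biography €25.77: printed books → 3.75% → €0.97
LED flashlight €34.40: all other tangible goods → 8.75% → €3.01
Sleeping bag €70.38: sporting goods, €50.00 or more → 7.5% → €5.28
Used textbook €82.95: printed books → 3.75% → €3.11
Total tax = €0.97 + €3.01 + €5.28 + €3.11 = €12.37

€12.37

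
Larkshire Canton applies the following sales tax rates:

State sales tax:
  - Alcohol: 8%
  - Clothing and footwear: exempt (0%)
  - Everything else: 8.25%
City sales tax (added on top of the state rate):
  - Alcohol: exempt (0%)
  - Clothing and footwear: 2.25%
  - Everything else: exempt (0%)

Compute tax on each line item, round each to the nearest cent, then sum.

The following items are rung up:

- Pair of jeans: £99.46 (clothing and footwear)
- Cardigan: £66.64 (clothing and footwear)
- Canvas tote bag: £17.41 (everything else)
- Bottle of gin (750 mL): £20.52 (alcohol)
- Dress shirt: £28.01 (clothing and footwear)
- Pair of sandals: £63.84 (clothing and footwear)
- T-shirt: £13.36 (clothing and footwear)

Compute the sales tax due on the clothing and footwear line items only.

Pair of jeans £99.46: clothing and footwear → 0% + 2.25% city = 2.25% → £2.24
Cardigan £66.64: clothing and footwear → 0% + 2.25% city = 2.25% → £1.50
Dress shirt £28.01: clothing and footwear → 0% + 2.25% city = 2.25% → £0.63
Pair of sandals £63.84: clothing and footwear → 0% + 2.25% city = 2.25% → £1.44
T-shirt £13.36: clothing and footwear → 0% + 2.25% city = 2.25% → £0.30
Tax on clothing and footwear = £2.24 + £1.50 + £0.63 + £1.44 + £0.30 = £6.11

£6.11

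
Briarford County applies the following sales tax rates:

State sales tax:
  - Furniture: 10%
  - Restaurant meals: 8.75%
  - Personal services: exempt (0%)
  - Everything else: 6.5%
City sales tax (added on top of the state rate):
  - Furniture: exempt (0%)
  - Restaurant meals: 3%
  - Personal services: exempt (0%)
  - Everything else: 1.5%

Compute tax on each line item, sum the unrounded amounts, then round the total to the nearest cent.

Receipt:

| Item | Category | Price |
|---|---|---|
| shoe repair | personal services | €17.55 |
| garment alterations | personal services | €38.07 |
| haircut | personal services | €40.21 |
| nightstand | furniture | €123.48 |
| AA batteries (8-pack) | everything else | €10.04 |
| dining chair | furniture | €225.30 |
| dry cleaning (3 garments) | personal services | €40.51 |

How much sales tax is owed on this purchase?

Shoe repair €17.55: personal services → 0% + 0% city = 0% → €0.00
Garment alterations €38.07: personal services → 0% + 0% city = 0% → €0.00
Haircut €40.21: personal services → 0% + 0% city = 0% → €0.00
Nightstand €123.48: furniture → 10% + 0% city = 10% → €12.348
AA batteries (8-pack) €10.04: everything else → 6.5% + 1.5% city = 8% → €0.8032
Dining chair €225.30: furniture → 10% + 0% city = 10% → €22.53
Dry cleaning (3 garments) €40.51: personal services → 0% + 0% city = 0% → €0.00
Unrounded tax sum = €35.6812 → €35.68

€35.68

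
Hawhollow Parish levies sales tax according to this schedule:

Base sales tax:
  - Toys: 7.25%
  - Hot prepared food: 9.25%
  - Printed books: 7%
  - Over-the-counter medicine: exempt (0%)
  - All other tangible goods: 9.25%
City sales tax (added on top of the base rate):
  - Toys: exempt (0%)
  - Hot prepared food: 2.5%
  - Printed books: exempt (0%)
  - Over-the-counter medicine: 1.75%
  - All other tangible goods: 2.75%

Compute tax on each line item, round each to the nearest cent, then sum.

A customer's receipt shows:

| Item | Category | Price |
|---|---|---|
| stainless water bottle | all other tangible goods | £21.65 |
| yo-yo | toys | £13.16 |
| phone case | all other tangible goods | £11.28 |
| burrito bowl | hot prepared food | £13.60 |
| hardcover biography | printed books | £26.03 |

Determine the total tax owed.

£8.32

Stainless water bottle £21.65: all other tangible goods → 9.25% + 2.75% city = 12% → £2.60
Yo-yo £13.16: toys → 7.25% + 0% city = 7.25% → £0.95
Phone case £11.28: all other tangible goods → 9.25% + 2.75% city = 12% → £1.35
Burrito bowl £13.60: hot prepared food → 9.25% + 2.5% city = 11.75% → £1.60
Hardcover biography £26.03: printed books → 7% + 0% city = 7% → £1.82
Total tax = £2.60 + £0.95 + £1.35 + £1.60 + £1.82 = £8.32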